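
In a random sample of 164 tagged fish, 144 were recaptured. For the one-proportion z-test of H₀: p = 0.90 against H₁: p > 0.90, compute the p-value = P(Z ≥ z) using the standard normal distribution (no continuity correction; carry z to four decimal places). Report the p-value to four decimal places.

p-value = 0.8256

The sample proportion is 144/164 = 0.87805.
Under H₀, SE = √(p₀(1−p₀)/n) = √(0.90·0.10/164) = √0.000548780 = 0.023426.
Test statistic (full precision, shown to 4 dp): z = (144/164 − 0.90)/SE₀ ≈ -0.9370.
p-value = P(Z ≥ z) with z = -0.9370 → 0.8256.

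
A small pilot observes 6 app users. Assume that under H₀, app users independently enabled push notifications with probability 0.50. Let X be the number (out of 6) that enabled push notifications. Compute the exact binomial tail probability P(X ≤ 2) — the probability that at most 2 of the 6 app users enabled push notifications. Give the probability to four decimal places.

P = 0.3438

X is binomial with n = 6 and p = 0.50.
P(X ≤ 2) = C(6,0)·0.50^0·0.50^6 + C(6,1)·0.50^1·0.50^5 + C(6,2)·0.50^2·0.50^4.
= 0.015625 + 0.093750 + 0.234375 = 0.3438.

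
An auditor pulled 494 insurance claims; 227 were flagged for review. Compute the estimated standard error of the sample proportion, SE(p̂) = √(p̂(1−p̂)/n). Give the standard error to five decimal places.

SE = 0.02242

p̂ = 227/494 = 0.45951.
p̂(1−p̂) = 0.45951·0.54049 = 0.248361.
Dividing by n and taking the root: √0.000502755 = 0.02242.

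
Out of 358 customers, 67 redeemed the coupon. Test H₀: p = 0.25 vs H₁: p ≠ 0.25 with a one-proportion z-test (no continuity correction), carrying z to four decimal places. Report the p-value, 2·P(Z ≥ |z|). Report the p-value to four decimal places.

Sample proportion p̂ = 67/358 = 0.18715.
Null standard error: √(0.25·0.75/358) = √0.000523743 = 0.022885.
Test statistic (full precision, shown to 4 dp): z = (67/358 − 0.25)/SE₀ ≈ -2.7463.
p-value = 2·P(Z ≥ |z|) with z = -2.7463 → 0.0060.

p-value = 0.0060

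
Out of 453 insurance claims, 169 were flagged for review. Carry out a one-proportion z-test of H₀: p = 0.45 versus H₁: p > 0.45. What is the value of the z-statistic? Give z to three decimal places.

z = -3.291

The sample proportion is 169/453 = 0.37307.
Under H₀, SE = √(p₀(1−p₀)/n) = √(0.45·0.55/453) = √0.000546358 = 0.023374.
Test statistic: z = -0.07693/0.023374 = -3.291.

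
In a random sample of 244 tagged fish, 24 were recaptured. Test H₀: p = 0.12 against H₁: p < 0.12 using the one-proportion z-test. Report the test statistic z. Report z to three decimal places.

z = -1.040

With x = 24 successes in n = 244, p̂ = 0.09836.
Null standard error: √(0.12·0.88/244) = √0.000432787 = 0.020804.
z = (0.09836 − 0.12)/0.020804 = -0.02164/0.020804 = -1.040.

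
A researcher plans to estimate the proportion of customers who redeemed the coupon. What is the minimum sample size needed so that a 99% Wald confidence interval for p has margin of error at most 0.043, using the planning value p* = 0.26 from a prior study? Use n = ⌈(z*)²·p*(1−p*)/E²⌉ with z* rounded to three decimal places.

n = 691

z* = 2.576 at the 99% level.
p*(1−p*) = 0.26·0.74 = 0.1924.
(z*)²·p*(1−p*)/E² = 6.635776·0.1924/0.001849 = 690.494.
Rounding up, n = 691.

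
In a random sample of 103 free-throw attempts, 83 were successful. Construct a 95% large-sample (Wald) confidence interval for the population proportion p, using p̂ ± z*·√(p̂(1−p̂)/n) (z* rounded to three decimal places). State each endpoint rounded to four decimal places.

(0.7294, 0.8822)

The sample proportion is 83/103 = 0.80583.
SE = √(p̂(1−p̂)/n) = √(0.156471/103) = 0.038976.
z* = 1.960 at the 95% level.
Margin of error: 1.960 × 0.038976 = 0.07639.
CI: 0.80583 ± 0.07639 = (0.7294, 0.8822).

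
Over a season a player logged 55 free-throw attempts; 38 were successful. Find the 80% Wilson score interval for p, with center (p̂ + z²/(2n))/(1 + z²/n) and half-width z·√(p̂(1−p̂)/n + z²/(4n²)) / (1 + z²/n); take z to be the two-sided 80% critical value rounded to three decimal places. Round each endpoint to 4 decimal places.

Here p̂ = 38/55 = 0.69091 and z = 1.282 (z² = 1.643524).
Denominator 1 + z²/n = 1 + 1.643524/55 = 1.029882.
Adjusted center: (0.69091 + z²/(2n))/1.029882 = 0.68537.
Radicand: p̂(1−p̂)/n + z²/(4n²) = 0.003882795 + 0.000135828 = 0.004018623.
Half-width = 1.282·√0.004018623/1.029882 = 0.07891.
So the interval runs from 0.6065 to 0.7643.

(0.6065, 0.7643)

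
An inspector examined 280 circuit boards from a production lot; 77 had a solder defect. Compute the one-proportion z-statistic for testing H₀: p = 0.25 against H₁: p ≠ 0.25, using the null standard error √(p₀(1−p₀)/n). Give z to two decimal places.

z = 0.97

With x = 77 successes in n = 280, p̂ = 0.27500.
SE₀ = √(0.25·0.75/280) = 0.025877.
z = (0.27500 − 0.25)/0.025877 = 0.02500/0.025877 = 0.97.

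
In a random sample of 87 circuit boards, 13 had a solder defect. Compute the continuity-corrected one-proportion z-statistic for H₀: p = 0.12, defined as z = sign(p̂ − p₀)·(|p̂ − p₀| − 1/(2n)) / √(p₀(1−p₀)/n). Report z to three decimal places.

z = 0.680

With x = 13 successes in n = 87, p̂ = 0.14943. p̂ − p₀ = 0.029425.
1/(2n) = 0.005747.
Corrected numerator: |0.029425| − 0.005747 = 0.023678.
Null standard error: √(0.12·0.88/87) = √0.001213793 = 0.034840.
z = +0.023678/0.034840 = 0.680.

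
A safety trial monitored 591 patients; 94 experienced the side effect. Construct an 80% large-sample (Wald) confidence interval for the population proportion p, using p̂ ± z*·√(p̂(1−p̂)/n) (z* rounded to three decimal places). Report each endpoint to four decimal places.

With x = 94 successes in n = 591, p̂ = 0.15905.
Standard error of p̂: √(0.133755/591) = √0.000226319 = 0.015044.
The 80% critical value is z* = 1.282.
Margin of error: 1.282 × 0.015044 = 0.01929.
Interval: 0.15905 ± 0.01929 → (0.1398, 0.1783).

(0.1398, 0.1783)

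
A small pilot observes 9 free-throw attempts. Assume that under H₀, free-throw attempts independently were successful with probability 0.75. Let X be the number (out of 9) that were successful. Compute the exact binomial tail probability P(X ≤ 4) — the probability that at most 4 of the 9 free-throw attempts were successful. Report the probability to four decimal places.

P = 0.0489

X ~ Binomial(n=9, p=0.75).
P(X ≤ 4) = Σ_{j=0}^{4} C(9,j)·0.75^j·0.25^{9−j}.
= 0.000004 + 0.000103 + 0.001236 + 0.008652 + 0.038933 = 0.0489.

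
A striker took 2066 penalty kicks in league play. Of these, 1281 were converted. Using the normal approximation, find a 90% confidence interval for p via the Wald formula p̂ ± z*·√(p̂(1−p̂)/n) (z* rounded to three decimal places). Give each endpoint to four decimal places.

(0.6025, 0.6376)

p̂ = 1281/2066 = 0.62004.
Standard error of p̂: √(0.235591/2066) = √0.000114032 = 0.010679.
z* = 1.645 at the 90% level.
Margin of error: 1.645 × 0.010679 = 0.01757.
CI: 0.62004 ± 0.01757 = (0.6025, 0.6376).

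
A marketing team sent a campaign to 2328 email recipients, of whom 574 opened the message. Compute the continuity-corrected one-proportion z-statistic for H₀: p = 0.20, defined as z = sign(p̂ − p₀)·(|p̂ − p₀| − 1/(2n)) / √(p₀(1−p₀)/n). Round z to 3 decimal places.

z = 5.591

p̂ = 574/2328 = 0.24656. p̂ − p₀ = 0.046564.
1/(2n) = 0.000215.
Corrected numerator: |0.046564| − 0.000215 = 0.046349.
Null standard error: √(0.20·0.80/2328) = √0.000068729 = 0.008290.
z = (+)0.046349/0.008290 = 5.591.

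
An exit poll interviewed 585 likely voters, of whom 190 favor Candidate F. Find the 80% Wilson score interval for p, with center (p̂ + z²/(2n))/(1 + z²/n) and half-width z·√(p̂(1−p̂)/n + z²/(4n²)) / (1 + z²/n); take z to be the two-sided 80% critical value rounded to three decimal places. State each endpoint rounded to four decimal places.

Here p̂ = 190/585 = 0.32479 and z = 1.282 (z² = 1.643524).
Denominator 1 + z²/n = 1 + 1.643524/585 = 1.002809.
Center = (0.32479 + 0.001405)/1.002809 = 0.32528.
Radicand: p̂(1−p̂)/n + z²/(4n²) = 0.000374872 + 0.000001201 = 0.000376073.
Half-width = z·√(radicand)/denom = 1.282·0.019393/1.002809 = 0.02479.
CI: 0.32528 ± 0.02479 = (0.3005, 0.3501).

(0.3005, 0.3501)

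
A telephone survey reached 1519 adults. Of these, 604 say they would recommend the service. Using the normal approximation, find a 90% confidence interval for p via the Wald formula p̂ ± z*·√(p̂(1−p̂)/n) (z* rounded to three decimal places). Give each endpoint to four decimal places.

The sample proportion is 604/1519 = 0.39763.
SE(p̂) = √(0.39763·0.60237/1519) = 0.012557.
The 90% critical value is z* = 1.645.
Margin of error: 1.645 × 0.012557 = 0.02066.
So the interval runs from 0.3770 to 0.4183.

(0.3770, 0.4183)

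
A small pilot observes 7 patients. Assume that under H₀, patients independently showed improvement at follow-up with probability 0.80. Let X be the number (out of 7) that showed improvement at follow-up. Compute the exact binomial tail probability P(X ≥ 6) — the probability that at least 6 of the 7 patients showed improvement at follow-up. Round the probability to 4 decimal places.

X ~ Binomial(n=7, p=0.80).
P(X ≥ 6) = C(7,6)·0.80^6·0.20^1 + C(7,7)·0.80^7·0.20^0.
= 0.367002 + 0.209715 = 0.5767.

P = 0.5767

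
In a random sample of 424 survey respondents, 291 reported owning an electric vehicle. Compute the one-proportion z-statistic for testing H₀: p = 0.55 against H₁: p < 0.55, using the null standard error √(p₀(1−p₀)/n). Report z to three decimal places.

z = 5.642

p̂ = 291/424 = 0.68632.
Null standard error: √(0.55·0.45/424) = √0.000583726 = 0.024160.
z = (0.68632 − 0.55)/0.024160 = 0.13632/0.024160 = 5.642.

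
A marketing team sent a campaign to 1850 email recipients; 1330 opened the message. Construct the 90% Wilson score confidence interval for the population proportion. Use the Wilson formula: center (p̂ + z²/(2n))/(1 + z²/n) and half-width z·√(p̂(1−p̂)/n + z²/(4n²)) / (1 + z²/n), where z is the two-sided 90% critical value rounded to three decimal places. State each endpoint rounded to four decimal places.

(0.7014, 0.7358)

p̂ = 1330/1850 = 0.71892; z = 1.645, so z² = 2.706025.
1 + z²/n = 1.001463.
Adjusted center: (0.71892 + z²/(2n))/1.001463 = 0.71860.
Radicand: p̂(1−p̂)/n + z²/(4n²) = 0.000109229 + 0.000000198 = 0.000109427.
Half-width = 1.645·√0.000109427/1.001463 = 0.01718.
So the interval runs from 0.7014 to 0.7358.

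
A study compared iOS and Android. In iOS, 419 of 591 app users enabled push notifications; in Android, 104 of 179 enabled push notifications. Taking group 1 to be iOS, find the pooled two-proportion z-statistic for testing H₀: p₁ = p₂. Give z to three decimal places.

p̂₁ = 419/591 = 0.70897, p̂₂ = 104/179 = 0.58101.
Pooled p̂ = (419+104)/(591+179) = 523/770 = 0.67922.
SE = √[p̂(1−p̂)(1/n₁+1/n₂)] = √[0.67922·0.32078·(1/591+1/179)] ≈ 0.039823.
z = (p̂₁ − p̂₂)/SE = (0.70897 − 0.58101)/0.039823 = 0.12796/0.039823 = 3.213.

z = 3.213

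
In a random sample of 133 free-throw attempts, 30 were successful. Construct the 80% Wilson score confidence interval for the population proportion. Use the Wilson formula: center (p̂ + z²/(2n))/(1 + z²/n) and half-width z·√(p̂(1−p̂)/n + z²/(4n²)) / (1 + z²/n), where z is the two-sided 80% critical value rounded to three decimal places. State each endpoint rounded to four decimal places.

p̂ = 30/133 = 0.22556; z = 1.282, so z² = 1.643524.
1 + z²/n = 1.012357.
Center = (0.22556 + 0.006179)/1.012357 = 0.22891.
Radicand: p̂(1−p̂)/n + z²/(4n²) = 0.001313420 + 0.000023228 = 0.001336648.
Half-width = 1.282·√0.001336648/1.012357 = 0.04630.
Interval: 0.22891 ± 0.04630 → (0.1826, 0.2752).

(0.1826, 0.2752)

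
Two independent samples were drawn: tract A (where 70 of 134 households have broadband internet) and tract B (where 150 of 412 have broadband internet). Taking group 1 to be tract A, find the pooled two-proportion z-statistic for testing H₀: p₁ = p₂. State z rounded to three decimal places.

p̂₁ = 70/134 = 0.52239, p̂₂ = 150/412 = 0.36408.
Pooling: p̂ = 220/546 = 0.40293.
SE = √[p̂(1−p̂)(1/n₁+1/n₂)] = √[0.40293·0.59707·(1/134+1/412)] ≈ 0.048778.
z = (p̂₁ − p̂₂)/SE = (0.52239 − 0.36408)/0.048778 = 0.15831/0.048778 = 3.246.

z = 3.246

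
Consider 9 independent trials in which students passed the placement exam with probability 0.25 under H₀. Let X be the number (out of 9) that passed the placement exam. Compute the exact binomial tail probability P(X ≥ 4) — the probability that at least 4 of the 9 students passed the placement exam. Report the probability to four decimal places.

P = 0.1657

X is binomial with n = 9 and p = 0.25.
P(X ≥ 4) = Σ_{j=4}^{9} C(9,j)·0.25^j·0.75^{9−j}.
= 0.116798 + 0.038933 + 0.008652 + 0.001236 + 0.000103 + 0.000004 = 0.1657.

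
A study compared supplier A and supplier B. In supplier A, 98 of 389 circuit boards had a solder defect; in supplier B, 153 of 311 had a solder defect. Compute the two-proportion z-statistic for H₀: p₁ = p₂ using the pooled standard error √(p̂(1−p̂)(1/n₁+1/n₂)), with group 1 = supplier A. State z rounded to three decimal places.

Sample proportions: p̂₁ = 98/389 = 0.25193 and p̂₂ = 153/311 = 0.49196.
Pooled p̂ = (98+153)/(389+311) = 251/700 = 0.35857.
Pooled SE = √[0.2299980·0.00578613] ≈ 0.036480.
z = -0.24003/0.036480 = -6.580.

z = -6.580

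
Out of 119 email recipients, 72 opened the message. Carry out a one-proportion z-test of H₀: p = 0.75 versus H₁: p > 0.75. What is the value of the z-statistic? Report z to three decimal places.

z = -3.652

Sample proportion p̂ = 72/119 = 0.60504.
Null standard error: √(0.75·0.25/119) = √0.001575630 = 0.039694.
Test statistic: z = -0.14496/0.039694 = -3.652.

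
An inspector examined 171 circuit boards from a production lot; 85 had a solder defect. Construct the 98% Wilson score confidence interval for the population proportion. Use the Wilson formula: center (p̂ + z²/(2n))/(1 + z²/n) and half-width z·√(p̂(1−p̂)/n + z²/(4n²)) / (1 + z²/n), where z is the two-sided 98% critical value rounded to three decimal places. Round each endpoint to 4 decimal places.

(0.4096, 0.5847)

Here p̂ = 85/171 = 0.49708 and z = 2.326 (z² = 5.410276).
Denominator 1 + z²/n = 1 + 5.410276/171 = 1.031639.
Adjusted center: (0.49708 + z²/(2n))/1.031639 = 0.49717.
Radicand: p̂(1−p̂)/n + z²/(4n²) = 0.001461938 + 0.000046256 = 0.001508194.
Half-width = z·√(radicand)/denom = 2.326·0.038835/1.031639 = 0.08756.
CI: 0.49717 ± 0.08756 = (0.4096, 0.5847).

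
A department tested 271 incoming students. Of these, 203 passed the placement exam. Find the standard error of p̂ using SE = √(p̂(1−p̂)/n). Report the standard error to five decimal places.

SE = 0.02634

Sample proportion p̂ = 203/271 = 0.74908.
p̂(1−p̂) = 0.74908·0.25092 = 0.187959.
Dividing by n and taking the root: √0.000693576 = 0.02634.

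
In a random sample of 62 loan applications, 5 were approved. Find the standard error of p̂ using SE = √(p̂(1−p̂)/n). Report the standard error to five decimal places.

The sample proportion is 5/62 = 0.08065.
p̂(1−p̂) = 0.074146.
Dividing by n and taking the root: √0.001195903 = 0.03458.

SE = 0.03458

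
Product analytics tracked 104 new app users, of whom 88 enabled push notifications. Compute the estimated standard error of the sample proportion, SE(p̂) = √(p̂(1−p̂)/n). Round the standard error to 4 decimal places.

Sample proportion p̂ = 88/104 = 0.84615.
p̂(1−p̂) = 0.130180.
Dividing by n and taking the root: √0.001251731 = 0.0354.

SE = 0.0354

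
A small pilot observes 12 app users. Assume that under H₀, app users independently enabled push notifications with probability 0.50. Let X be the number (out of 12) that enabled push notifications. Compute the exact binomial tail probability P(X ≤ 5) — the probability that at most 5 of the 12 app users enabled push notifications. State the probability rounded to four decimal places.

P = 0.3872

X is binomial with n = 12 and p = 0.50.
P(X ≤ 5) = Σ_{j=0}^{5} C(12,j)·0.50^j·0.50^{12−j}.
= 0.000244 + 0.002930 + 0.016113 + 0.053711 + 0.120850 + 0.193359 = 0.3872.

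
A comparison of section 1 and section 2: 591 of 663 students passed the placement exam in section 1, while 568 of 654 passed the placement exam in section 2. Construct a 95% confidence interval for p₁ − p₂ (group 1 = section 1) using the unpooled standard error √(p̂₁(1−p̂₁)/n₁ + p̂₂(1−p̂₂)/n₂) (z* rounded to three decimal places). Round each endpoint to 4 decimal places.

p̂₁ = 0.89140, p̂₂ = 0.86850, so the observed difference is 0.02290.
Unpooled SE = √(p̂₁(1−p̂₁)/n₁ + p̂₂(1−p̂₂)/n₂) = √(0.000146009 + 0.000174628) = 0.017906.
For 95% confidence, z* = 1.960. Margin = 1.960·0.017906 = 0.03510.
Interval: 0.02290 ± 0.03510 → (-0.0122, 0.0580).

(-0.0122, 0.0580)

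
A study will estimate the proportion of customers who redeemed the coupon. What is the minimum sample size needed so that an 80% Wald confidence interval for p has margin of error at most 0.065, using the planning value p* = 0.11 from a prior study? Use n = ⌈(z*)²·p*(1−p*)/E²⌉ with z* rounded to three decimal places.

For 80% confidence, z* = 1.282.
p*(1−p*) = 0.0979.
Required n before rounding: 1.643524 × 0.0979 / 0.065² = 38.083.
Rounding up, n = 39.

n = 39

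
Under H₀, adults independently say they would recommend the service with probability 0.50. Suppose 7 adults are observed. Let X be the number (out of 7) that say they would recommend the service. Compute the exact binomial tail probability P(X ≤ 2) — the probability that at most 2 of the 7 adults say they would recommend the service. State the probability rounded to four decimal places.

X is binomial with n = 7 and p = 0.50.
P(X ≤ 2) = C(7,0)·0.50^0·0.50^7 + C(7,1)·0.50^1·0.50^6 + C(7,2)·0.50^2·0.50^5.
= 0.007812 + 0.054688 + 0.164062 = 0.2266.

P = 0.2266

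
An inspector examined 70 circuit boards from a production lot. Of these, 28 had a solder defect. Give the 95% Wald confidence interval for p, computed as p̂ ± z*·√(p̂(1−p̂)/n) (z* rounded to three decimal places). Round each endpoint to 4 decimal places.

(0.2852, 0.5148)

Sample proportion p̂ = 28/70 = 0.40000.
Standard error of p̂: √(0.240000/70) = √0.003428571 = 0.058554.
The 95% critical value is z* = 1.960.
Margin of error: 1.960 × 0.058554 = 0.11477.
So the interval runs from 0.2852 to 0.5148.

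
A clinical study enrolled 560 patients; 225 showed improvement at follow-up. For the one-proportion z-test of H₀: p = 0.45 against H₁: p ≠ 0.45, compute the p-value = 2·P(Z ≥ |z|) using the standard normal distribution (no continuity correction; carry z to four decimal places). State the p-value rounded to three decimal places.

Sample proportion p̂ = 225/560 = 0.40179.
SE₀ = √(0.45·0.55/560) = 0.021023.
Test statistic (full precision, shown to 4 dp): z = (225/560 − 0.45)/SE₀ ≈ -2.2934.
p-value = 2·P(Z ≥ |z|) with z = -2.2934 → 0.022.

p-value = 0.022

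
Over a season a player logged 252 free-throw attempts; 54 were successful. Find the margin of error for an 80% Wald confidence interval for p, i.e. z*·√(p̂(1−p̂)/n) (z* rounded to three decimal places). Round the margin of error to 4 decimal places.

ME = 0.0331

p̂ = 54/252 = 0.21429.
Standard error of p̂: √(0.168367/252) = √0.000668124 = 0.025848.
For 80% confidence, z* = 1.282.
So ME = 0.0331.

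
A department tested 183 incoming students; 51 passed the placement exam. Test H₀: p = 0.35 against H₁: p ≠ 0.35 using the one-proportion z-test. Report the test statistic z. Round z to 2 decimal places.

Sample proportion p̂ = 51/183 = 0.27869.
Null standard error: √(0.35·0.65/183) = √0.001243169 = 0.035259.
Test statistic: z = -0.07131/0.035259 = -2.02.

z = -2.02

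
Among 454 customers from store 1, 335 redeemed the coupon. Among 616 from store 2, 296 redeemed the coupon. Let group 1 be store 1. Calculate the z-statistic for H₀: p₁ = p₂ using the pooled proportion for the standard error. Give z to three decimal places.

p̂₁ = 335/454 = 0.73789, p̂₂ = 296/616 = 0.48052.
Pooled p̂ = (335+296)/(454+616) = 631/1070 = 0.58972.
Pooled SE = √[0.2419504·0.00382602] ≈ 0.030425.
z = (p̂₁ − p̂₂)/SE = (0.73789 − 0.48052)/0.030425 = 0.25737/0.030425 = 8.459.

z = 8.459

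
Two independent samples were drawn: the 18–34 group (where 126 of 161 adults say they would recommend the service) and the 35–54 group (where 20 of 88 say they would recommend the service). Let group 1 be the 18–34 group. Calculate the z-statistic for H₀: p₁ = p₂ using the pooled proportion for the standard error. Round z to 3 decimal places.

Sample proportions: p̂₁ = 126/161 = 0.78261 and p̂₂ = 20/88 = 0.22727.
Pooling: p̂ = 146/249 = 0.58635.
SE = √[p̂(1−p̂)(1/n₁+1/n₂)] = √[0.58635·0.41365·(1/161+1/88)] ≈ 0.065289.
z = 0.55534/0.065289 = 8.506.

z = 8.506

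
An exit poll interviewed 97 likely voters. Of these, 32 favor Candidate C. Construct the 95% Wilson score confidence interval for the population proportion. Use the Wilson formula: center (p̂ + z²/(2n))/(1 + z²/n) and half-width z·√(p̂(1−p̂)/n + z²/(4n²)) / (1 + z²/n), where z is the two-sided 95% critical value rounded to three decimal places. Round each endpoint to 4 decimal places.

p̂ = 32/97 = 0.32990; z = 1.960, so z² = 3.841600.
Denominator 1 + z²/n = 1 + 3.841600/97 = 1.039604.
Adjusted center: (0.32990 + z²/(2n))/1.039604 = 0.33638.
Radicand: p̂(1−p̂)/n + z²/(4n²) = 0.002279020 + 0.000102072 = 0.002381092.
Half-width = 1.960·√0.002381092/1.039604 = 0.09200.
CI: 0.33638 ± 0.09200 = (0.2444, 0.4284).

(0.2444, 0.4284)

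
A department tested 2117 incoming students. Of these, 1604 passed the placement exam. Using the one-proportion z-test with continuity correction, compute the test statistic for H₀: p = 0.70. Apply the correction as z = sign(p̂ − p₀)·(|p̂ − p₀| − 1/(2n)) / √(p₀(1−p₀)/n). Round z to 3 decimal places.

The sample proportion is 1604/2117 = 0.75768. p̂ − p₀ = 0.057676.
Continuity correction 1/(2n) = 1/4234 = 0.000236.
Corrected numerator: |0.057676| − 0.000236 = 0.057440.
Null standard error: √(0.70·0.30/2117) = √0.000099197 = 0.009960.
z = +0.057440/0.009960 = 5.767.

z = 5.767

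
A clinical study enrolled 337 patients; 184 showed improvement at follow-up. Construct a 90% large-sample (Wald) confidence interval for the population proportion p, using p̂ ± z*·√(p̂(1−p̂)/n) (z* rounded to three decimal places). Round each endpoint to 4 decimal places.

The sample proportion is 184/337 = 0.54599.
SE(p̂) = √(0.54599·0.45401/337) = 0.027121.
For 90% confidence, z* = 1.645.
Margin = 1.645·0.027121 = 0.04461.
Interval: 0.54599 ± 0.04461 → (0.5014, 0.5906).

(0.5014, 0.5906)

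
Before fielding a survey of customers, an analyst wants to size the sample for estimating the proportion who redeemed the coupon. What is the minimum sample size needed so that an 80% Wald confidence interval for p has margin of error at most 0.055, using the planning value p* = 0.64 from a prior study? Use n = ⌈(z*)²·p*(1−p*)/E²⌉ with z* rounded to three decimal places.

z* = 1.282 at the 80% level.
p*(1−p*) = 0.2304.
Required n before rounding: 1.643524 × 0.2304 / 0.055² = 125.179.
⌈125.179⌉ = 126.

n = 126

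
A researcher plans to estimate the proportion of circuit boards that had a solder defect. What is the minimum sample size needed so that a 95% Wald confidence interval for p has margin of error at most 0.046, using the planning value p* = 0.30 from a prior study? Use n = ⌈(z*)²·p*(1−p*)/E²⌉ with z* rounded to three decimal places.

For 95% confidence, z* = 1.960.
p*(1−p*) = 0.2100.
Required n before rounding: 3.841600 × 0.2100 / 0.046² = 381.255.
Rounding up, n = 382.

n = 382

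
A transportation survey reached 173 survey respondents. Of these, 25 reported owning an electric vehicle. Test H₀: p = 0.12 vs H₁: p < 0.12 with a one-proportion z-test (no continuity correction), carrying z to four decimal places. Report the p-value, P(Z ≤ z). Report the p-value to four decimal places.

The sample proportion is 25/173 = 0.14451.
Under H₀, SE = √(p₀(1−p₀)/n) = √(0.12·0.88/173) = √0.000610405 = 0.024706.
Test statistic (full precision, shown to 4 dp): z = (25/173 − 0.12)/SE₀ ≈ 0.9920.
From the standard normal, P(Z ≤ z) = 0.8394.

p-value = 0.8394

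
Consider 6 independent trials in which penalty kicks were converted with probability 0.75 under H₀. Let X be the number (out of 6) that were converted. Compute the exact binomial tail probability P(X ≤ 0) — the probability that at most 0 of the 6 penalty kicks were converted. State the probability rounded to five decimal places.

P = 0.00024

X is binomial with n = 6 and p = 0.75.
P(X ≤ 0) = C(6,0)·0.75^0·0.25^6.
= 0.000244 = 0.00024.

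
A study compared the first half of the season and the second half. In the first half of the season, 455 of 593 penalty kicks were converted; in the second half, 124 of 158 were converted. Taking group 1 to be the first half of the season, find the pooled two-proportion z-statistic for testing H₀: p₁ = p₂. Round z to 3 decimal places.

z = -0.466

Sample proportions: p̂₁ = 455/593 = 0.76728 and p̂₂ = 124/158 = 0.78481.
Pooling: p̂ = 579/751 = 0.77097.
Pooled SE = √[0.1765742·0.00801545] ≈ 0.037621.
z = -0.01753/0.037621 = -0.466.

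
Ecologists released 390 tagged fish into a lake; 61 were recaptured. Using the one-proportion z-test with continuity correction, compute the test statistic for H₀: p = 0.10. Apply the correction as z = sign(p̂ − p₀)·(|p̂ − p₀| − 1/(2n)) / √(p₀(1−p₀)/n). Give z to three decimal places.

z = 3.629

With x = 61 successes in n = 390, p̂ = 0.15641. p̂ − p₀ = 0.056410.
Continuity correction 1/(2n) = 1/780 = 0.001282.
Corrected numerator: |0.056410| − 0.001282 = 0.055128.
Under H₀, SE = √(p₀(1−p₀)/n) = √(0.10·0.90/390) = √0.000230769 = 0.015191.
z = +0.055128/0.015191 = 3.629.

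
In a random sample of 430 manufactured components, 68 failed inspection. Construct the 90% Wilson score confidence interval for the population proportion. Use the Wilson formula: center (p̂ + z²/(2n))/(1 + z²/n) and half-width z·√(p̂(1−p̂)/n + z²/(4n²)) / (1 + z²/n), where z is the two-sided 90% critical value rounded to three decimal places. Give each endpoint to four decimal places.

(0.1313, 0.1892)

Here p̂ = 68/430 = 0.15814 and z = 1.645 (z² = 2.706025).
1 + z²/n = 1.006293.
Center = (0.15814 + 0.003147)/1.006293 = 0.16028.
Radicand: p̂(1−p̂)/n + z²/(4n²) = 0.000309608 + 0.000003659 = 0.000313267.
Half-width = 1.645·√0.000313267/1.006293 = 0.02893.
So the interval runs from 0.1313 to 0.1892.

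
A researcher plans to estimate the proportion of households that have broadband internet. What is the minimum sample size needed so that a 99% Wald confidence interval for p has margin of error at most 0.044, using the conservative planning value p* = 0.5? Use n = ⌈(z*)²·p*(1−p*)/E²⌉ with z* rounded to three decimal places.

n = 857

For 99% confidence, z* = 2.576.
p*(1−p*) = 0.50·0.50 = 0.2500.
Required n before rounding: 6.635776 × 0.2500 / 0.044² = 856.893.
Rounding up, n = 857.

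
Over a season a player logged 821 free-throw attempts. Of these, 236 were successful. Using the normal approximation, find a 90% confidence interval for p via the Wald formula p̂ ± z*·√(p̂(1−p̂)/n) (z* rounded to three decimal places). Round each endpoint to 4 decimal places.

(0.2615, 0.3134)

With x = 236 successes in n = 821, p̂ = 0.28745.
Standard error of p̂: √(0.204824/821) = √0.000249482 = 0.015795.
z* = 1.645 at the 90% level.
Margin of error: 1.645 × 0.015795 = 0.02598.
CI: 0.28745 ± 0.02598 = (0.2615, 0.3134).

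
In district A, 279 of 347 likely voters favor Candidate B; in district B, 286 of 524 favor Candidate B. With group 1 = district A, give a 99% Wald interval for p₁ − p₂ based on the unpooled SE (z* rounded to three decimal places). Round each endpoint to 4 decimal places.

(0.1798, 0.3367)

p̂₁ = 279/347 = 0.80403, p̂₂ = 286/524 = 0.54580; p̂₁ − p̂₂ = 0.25823.
SE = √(0.000454072 + 0.000473096) = √0.000927168 = 0.030449.
For 99% confidence, z* = 2.576. Margin of error = 0.07844.
CI: 0.25823 ± 0.07844 = (0.1798, 0.3367).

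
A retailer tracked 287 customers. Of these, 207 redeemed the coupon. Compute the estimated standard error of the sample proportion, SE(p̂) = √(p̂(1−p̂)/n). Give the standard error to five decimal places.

p̂ = 207/287 = 0.72125.
p̂(1−p̂) = 0.72125·0.27875 = 0.201048.
SE = √(0.201048/287) = 0.02647.

SE = 0.02647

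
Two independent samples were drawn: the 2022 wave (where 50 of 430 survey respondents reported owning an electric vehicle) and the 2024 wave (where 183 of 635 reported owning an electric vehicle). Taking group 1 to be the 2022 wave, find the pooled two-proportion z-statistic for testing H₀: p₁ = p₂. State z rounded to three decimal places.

z = -6.658

p̂₁ = 50/430 = 0.11628, p̂₂ = 183/635 = 0.28819.
Pooling: p̂ = 233/1065 = 0.21878.
Pooled SE = √[0.1709149·0.00390038] ≈ 0.025819.
z = (p̂₁ − p̂₂)/SE = (0.11628 − 0.28819)/0.025819 = -0.17191/0.025819 = -6.658.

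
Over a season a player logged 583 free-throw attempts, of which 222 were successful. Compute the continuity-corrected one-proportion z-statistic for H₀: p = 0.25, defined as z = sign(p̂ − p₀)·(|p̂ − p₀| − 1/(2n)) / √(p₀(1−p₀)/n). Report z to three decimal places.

z = 7.245

The sample proportion is 222/583 = 0.38079. p̂ − p₀ = 0.130789.
1/(2n) = 0.000858.
Corrected numerator: |0.130789| − 0.000858 = 0.129931.
Under H₀, SE = √(p₀(1−p₀)/n) = √(0.25·0.75/583) = √0.000321612 = 0.017934.
z = (+)0.129931/0.017934 = 7.245.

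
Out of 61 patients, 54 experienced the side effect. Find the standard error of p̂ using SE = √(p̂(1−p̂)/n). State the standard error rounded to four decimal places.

SE = 0.0408

The sample proportion is 54/61 = 0.88525.
p̂(1−p̂) = 0.88525·0.11475 = 0.101582.
SE = √(0.101582/61) = 0.0408.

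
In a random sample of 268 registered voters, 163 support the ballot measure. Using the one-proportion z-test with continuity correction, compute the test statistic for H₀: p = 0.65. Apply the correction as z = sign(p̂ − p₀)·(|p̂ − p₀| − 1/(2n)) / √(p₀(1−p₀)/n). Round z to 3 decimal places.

Sample proportion p̂ = 163/268 = 0.60821. p̂ − p₀ = -0.041791.
1/(2n) = 0.001866.
Corrected numerator: |-0.041791| − 0.001866 = 0.039925.
SE₀ = √(0.65·0.35/268) = 0.029136.
z = −0.039925/0.029136 = -1.370.

z = -1.370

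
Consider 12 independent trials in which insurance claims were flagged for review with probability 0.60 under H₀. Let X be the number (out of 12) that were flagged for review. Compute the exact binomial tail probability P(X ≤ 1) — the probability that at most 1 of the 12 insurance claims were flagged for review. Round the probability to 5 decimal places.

P = 0.00032

X ~ Binomial(n=12, p=0.60).
P(X ≤ 1) = C(12,0)·0.60^0·0.40^12 + C(12,1)·0.60^1·0.40^11.
= 0.000017 + 0.000302 = 0.00032.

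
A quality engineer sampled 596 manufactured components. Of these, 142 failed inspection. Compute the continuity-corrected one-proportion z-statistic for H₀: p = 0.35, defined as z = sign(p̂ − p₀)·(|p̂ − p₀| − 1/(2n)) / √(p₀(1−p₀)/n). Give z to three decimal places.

z = -5.677

The sample proportion is 142/596 = 0.23826. p̂ − p₀ = -0.111745.
1/(2n) = 0.000839.
Corrected numerator: |-0.111745| − 0.000839 = 0.110906.
Under H₀, SE = √(p₀(1−p₀)/n) = √(0.35·0.65/596) = √0.000381711 = 0.019537.
z = (−)0.110906/0.019537 = -5.677.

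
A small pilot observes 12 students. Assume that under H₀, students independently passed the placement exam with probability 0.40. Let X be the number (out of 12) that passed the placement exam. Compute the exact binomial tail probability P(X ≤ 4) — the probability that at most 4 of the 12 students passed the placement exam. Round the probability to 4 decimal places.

P = 0.4382

X is binomial with n = 12 and p = 0.40.
P(X ≤ 4) = Σ_{j=0}^{4} C(12,j)·0.40^j·0.60^{12−j}.
= 0.002177 + 0.017414 + 0.063852 + 0.141894 + 0.212841 = 0.4382.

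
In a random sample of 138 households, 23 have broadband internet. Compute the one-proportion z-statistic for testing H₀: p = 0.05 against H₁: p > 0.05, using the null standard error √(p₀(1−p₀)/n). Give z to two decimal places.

The sample proportion is 23/138 = 0.16667.
SE₀ = √(0.05·0.95/138) = 0.018553.
z = (p̂ − p₀)/SE = (0.16667 − 0.05)/0.018553 = 6.29.

z = 6.29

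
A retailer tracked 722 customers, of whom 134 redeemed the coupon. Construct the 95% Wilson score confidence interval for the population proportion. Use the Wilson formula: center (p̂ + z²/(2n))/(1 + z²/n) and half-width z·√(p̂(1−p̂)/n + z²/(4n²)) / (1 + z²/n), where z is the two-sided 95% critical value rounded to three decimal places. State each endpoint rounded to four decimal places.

Here p̂ = 134/722 = 0.18560 and z = 1.960 (z² = 3.841600).
1 + z²/n = 1.005321.
Center = (0.18560 + 0.002660)/1.005321 = 0.18726.
Radicand: p̂(1−p̂)/n + z²/(4n²) = 0.000209349 + 0.000001842 = 0.000211191.
Half-width = z·√(radicand)/denom = 1.960·0.014532/1.005321 = 0.02833.
Interval: 0.18726 ± 0.02833 → (0.1589, 0.2156).

(0.1589, 0.2156)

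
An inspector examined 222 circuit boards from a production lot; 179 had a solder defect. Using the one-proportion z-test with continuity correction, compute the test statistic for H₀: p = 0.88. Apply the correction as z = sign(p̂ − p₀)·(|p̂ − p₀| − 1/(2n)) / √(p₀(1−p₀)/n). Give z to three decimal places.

p̂ = 179/222 = 0.80631. p̂ − p₀ = -0.073694.
Continuity correction 1/(2n) = 1/444 = 0.002252.
Corrected numerator: |-0.073694| − 0.002252 = 0.071442.
SE₀ = √(0.88·0.12/222) = 0.021810.
z = (−)0.071442/0.021810 = -3.276.

z = -3.276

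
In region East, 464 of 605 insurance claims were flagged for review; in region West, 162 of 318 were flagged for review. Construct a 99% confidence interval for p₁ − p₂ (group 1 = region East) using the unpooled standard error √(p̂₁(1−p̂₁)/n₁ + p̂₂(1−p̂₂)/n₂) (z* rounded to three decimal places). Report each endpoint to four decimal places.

(0.1728, 0.3422)

p̂₁ = 0.76694, p̂₂ = 0.50943, so the observed difference is 0.25751.
Unpooled SE = √(p̂₁(1−p̂₁)/n₁ + p̂₂(1−p̂₂)/n₂) = √(0.000295441 + 0.000785884) = 0.032884.
For 99% confidence, z* = 2.576. Margin = 2.576·0.032884 = 0.08471.
Interval: 0.25751 ± 0.08471 → (0.1728, 0.3422).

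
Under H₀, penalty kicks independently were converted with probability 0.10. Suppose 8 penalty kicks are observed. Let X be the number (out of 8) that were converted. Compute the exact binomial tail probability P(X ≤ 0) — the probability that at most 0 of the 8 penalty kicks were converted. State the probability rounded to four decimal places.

X ~ Binomial(n=8, p=0.10).
P(X ≤ 0) = C(8,0)·0.10^0·0.90^8.
= 0.430467 = 0.4305.

P = 0.4305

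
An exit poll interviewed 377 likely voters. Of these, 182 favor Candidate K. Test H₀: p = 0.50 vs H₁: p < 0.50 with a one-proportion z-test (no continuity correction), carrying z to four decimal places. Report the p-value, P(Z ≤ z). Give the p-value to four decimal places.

p-value = 0.2516

With x = 182 successes in n = 377, p̂ = 0.48276.
Null standard error: √(0.50·0.50/377) = √0.000663130 = 0.025751.
Test statistic (full precision, shown to 4 dp): z = (182/377 − 0.50)/SE₀ ≈ -0.6695.
From the standard normal, P(Z ≤ z) = 0.2516.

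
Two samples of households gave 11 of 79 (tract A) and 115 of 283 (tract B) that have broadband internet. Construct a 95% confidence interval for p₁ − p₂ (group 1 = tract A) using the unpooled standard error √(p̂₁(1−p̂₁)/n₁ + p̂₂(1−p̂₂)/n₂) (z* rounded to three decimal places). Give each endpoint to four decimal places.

p̂₁ = 11/79 = 0.13924, p̂₂ = 115/283 = 0.40636; p̂₁ − p̂₂ = -0.26712.
Unpooled SE = √(p̂₁(1−p̂₁)/n₁ + p̂₂(1−p̂₂)/n₂) = √(0.001517121 + 0.000852409) = 0.048678.
For 95% confidence, z* = 1.960. Margin = 1.960·0.048678 = 0.09541.
CI: -0.26712 ± 0.09541 = (-0.3625, -0.1717).

(-0.3625, -0.1717)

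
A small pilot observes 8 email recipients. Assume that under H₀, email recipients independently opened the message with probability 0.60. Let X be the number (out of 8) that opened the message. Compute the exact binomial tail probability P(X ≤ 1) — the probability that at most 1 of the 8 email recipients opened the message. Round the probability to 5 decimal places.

P = 0.00852

X ~ Binomial(n=8, p=0.60).
P(X ≤ 1) = C(8,0)·0.60^0·0.40^8 + C(8,1)·0.60^1·0.40^7.
= 0.000655 + 0.007864 = 0.00852.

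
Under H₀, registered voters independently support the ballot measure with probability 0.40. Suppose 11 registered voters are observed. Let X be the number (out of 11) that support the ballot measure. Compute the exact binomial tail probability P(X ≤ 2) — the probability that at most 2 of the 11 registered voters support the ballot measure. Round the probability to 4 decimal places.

X is binomial with n = 11 and p = 0.40.
P(X ≤ 2) = C(11,0)·0.40^0·0.60^11 + C(11,1)·0.40^1·0.60^10 + C(11,2)·0.40^2·0.60^9.
= 0.003628 + 0.026605 + 0.088684 = 0.1189.

P = 0.1189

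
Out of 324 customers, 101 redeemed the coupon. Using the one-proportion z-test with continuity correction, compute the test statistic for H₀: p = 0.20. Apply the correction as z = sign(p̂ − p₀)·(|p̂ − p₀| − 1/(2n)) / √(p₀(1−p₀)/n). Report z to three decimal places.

The sample proportion is 101/324 = 0.31173. p̂ − p₀ = 0.111728.
Continuity correction 1/(2n) = 1/648 = 0.001543.
Corrected numerator: |0.111728| − 0.001543 = 0.110185.
Under H₀, SE = √(p₀(1−p₀)/n) = √(0.20·0.80/324) = √0.000493827 = 0.022222.
z = +0.110185/0.022222 = 4.958.

z = 4.958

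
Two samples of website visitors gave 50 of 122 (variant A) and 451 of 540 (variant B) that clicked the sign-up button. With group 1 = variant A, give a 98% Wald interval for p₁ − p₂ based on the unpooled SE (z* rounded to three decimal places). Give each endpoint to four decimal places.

(-0.5354, -0.3153)

p̂₁ = 50/122 = 0.40984, p̂₂ = 451/540 = 0.83519; p̂₁ − p̂₂ = -0.42535.
SE = √(0.001982545 + 0.000254909) = √0.002237454 = 0.047302.
The 98% critical value is z* = 2.326. Margin = 2.326·0.047302 = 0.11002.
CI: -0.42535 ± 0.11002 = (-0.5354, -0.3153).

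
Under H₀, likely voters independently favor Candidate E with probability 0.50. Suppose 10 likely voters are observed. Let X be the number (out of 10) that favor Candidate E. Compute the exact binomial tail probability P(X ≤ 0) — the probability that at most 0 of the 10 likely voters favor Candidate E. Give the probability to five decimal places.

X is binomial with n = 10 and p = 0.50.
P(X ≤ 0) = C(10,0)·0.50^0·0.50^10.
= 0.000977 = 0.00098.

P = 0.00098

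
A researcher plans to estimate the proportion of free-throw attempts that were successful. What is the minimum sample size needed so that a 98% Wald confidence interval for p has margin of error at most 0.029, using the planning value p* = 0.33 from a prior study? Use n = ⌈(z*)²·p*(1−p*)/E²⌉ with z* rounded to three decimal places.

n = 1423

The 98% critical value is z* = 2.326.
p*(1−p*) = 0.33·0.67 = 0.2211.
Required n before rounding: 5.410276 × 0.2211 / 0.029² = 1422.369.
⌈1422.369⌉ = 1423.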